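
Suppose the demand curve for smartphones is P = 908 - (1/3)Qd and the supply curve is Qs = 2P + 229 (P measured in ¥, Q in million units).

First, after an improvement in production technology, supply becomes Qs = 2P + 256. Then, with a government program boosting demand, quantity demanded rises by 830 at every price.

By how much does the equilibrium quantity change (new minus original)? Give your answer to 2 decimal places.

Solve the original market: 2724 - 3P = 2P + 229, hence P = 499 and Q = 1227.
The shock moves the curves to Qd = 3554 - 3P and Qs = 2P + 256.
New equilibrium: 3554 - 3P = 2P + 256 ⇒ 3298 = 5P ⇒ P = 659.6, Q = 1575.2.
ΔQ = 1575.2 − 1227 = +348.20.

+348.20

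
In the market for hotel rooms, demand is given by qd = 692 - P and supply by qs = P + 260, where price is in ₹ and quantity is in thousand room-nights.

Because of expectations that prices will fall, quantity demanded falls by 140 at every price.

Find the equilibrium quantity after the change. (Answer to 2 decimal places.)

Initially, 692 - P = P + 260, so 432 = 2P and P = 216, q = 476.
With the change applied: demand qd = 552 - P, supply qs = P + 260.
New equilibrium: 552 - P = P + 260 ⇒ 292 = 2P ⇒ P = 146, q = 406.

406.00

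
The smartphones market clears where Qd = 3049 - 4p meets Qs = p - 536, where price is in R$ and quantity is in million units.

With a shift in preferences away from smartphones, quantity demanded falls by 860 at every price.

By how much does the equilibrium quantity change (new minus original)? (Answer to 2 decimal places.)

-172.00

Original equilibrium: 3049 - 4p = p - 536 gives 3585 = 5p, so p = 717 and Q = 181.
The new curves are Qd = 2189 - 4p (demand) and Qs = p - 536 (supply).
Clearing the new market: 2189 - 4p = p - 536, so p = 545 and Q = 9.
ΔQ = 9 − 181 = -172.00.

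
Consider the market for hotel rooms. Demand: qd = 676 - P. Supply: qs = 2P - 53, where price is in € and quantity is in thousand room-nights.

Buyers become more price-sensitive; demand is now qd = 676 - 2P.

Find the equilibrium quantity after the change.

311.5

Original equilibrium: 676 - P = 2P - 53 gives 729 = 3P, so P = 243 and q = 433.
The shock moves the curves to qd = 676 - 2P and qs = 2P - 53.
Setting them equal: 676 - 2P = 2P - 53 → 729 = 4P, so P = 182.25 and q = 311.5.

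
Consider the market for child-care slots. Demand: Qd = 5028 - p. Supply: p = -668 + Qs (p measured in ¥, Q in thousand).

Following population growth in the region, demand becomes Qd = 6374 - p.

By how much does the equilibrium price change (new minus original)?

+673

Original equilibrium: 5028 - p = p + 668 gives 4360 = 2p, so p = 2180 and Q = 2848.
After the shift, demand is Qd = 6374 - p and supply is Qs = p + 668.
Equate the new curves: 6374 - p = p + 668, giving 5706 = 2p, p = 2853, Q = 3521.
Δp = 2853 − 2180 = +673.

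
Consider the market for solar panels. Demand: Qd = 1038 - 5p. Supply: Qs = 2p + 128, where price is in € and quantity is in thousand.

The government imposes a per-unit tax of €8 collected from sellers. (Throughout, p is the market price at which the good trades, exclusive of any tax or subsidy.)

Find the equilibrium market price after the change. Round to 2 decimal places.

Initially, 1038 - 5p = 2p + 128, so 910 = 7p and p = 130, Q = 388.
Since sellers keep the price net of the tax, the effective supply curve becomes Qs = 2p + 112.
Clearing the new market: 1038 - 5p = 2p + 112, so p = 926/7 ≈ 132.2857 and Q = 2636/7 ≈ 376.5714.

132.29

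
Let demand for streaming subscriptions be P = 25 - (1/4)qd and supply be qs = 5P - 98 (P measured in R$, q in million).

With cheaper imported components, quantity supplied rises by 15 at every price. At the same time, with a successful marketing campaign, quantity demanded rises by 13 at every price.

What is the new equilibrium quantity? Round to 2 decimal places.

Original equilibrium: 100 - 4P = 5P - 98 gives 198 = 9P, so P = 22 and q = 12.
The new curves are qd = 113 - 4P (demand) and qs = 5P - 83 (supply).
New equilibrium: 113 - 4P = 5P - 83 ⇒ 196 = 9P ⇒ P = 196/9 ≈ 21.7778, q = 233/9 ≈ 25.8889.

25.89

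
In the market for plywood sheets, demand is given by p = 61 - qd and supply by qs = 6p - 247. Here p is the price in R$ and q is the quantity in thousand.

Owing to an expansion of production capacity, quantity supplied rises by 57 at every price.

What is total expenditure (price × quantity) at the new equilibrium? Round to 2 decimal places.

Solve the original market: 61 - p = 6p - 247, hence p = 44 and q = 17.
The new curves are qd = 61 - p (demand) and qs = 6p - 190 (supply).
New equilibrium: 61 - p = 6p - 190 ⇒ 251 = 7p ⇒ p = 251/7 ≈ 35.8571, q = 176/7 ≈ 25.1429.
New expenditure = 35.8571 × 25.1429 = 901.55.

901.55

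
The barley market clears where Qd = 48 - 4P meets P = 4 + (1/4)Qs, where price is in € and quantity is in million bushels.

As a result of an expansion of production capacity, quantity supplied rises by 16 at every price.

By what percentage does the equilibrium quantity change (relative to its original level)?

+50

Initially, 48 - 4P = 4P - 16, so 64 = 8P and P = 8, Q = 16.
With the change applied: demand Qd = 48 - 4P, supply Qs = 4P.
New equilibrium: 48 - 4P = 4P ⇒ 48 = 8P ⇒ P = 6, Q = 24.
%ΔQ = (24 − 16) / 16 × 100 = +50%.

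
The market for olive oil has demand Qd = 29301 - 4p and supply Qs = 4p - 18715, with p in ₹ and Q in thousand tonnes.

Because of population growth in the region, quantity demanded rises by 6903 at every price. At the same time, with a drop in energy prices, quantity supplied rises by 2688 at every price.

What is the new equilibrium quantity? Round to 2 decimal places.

Original equilibrium: 29301 - 4p = 4p - 18715 gives 48016 = 8p, so p = 6002 and Q = 5293.
After the shift, demand is Qd = 36204 - 4p and supply is Qs = 4p - 16027.
Setting them equal: 36204 - 4p = 4p - 16027 → 52231 = 8p, so p = 6528.875 and Q = 10088.5.

10088.50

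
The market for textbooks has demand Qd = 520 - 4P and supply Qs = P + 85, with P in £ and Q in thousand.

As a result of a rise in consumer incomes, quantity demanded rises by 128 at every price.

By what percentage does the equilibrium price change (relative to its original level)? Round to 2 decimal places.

Initially, 520 - 4P = P + 85, so 435 = 5P and P = 87, Q = 172.
The new curves are Qd = 648 - 4P (demand) and Qs = P + 85 (supply).
Clearing the new market: 648 - 4P = P + 85, so P = 112.6 and Q = 197.6.
%ΔP = (112.6 − 87) / 87 × 100 = +29.43%.

+29.43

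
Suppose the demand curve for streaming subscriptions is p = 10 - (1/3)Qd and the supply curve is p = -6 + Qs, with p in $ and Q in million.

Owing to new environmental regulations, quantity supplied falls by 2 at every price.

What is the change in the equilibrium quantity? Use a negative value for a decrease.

Solve the original market: 30 - 3p = p + 6, hence p = 6 and Q = 12.
After the shift, demand is Qd = 30 - 3p and supply is Qs = p + 4.
Equate the new curves: 30 - 3p = p + 4, giving 26 = 4p, p = 6.5, Q = 10.5.
ΔQ = 10.5 − 12 = -1.5.

-1.5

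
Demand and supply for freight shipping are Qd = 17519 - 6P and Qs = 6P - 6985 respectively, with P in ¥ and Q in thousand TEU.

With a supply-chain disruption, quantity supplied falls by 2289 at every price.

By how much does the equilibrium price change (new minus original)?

+190.75

Before the shock: 17519 - 6P = 6P - 6985 ⇒ 24504 = 12P ⇒ P = 2042, Q = 5267.
The new curves are Qd = 17519 - 6P (demand) and Qs = 6P - 9274 (supply).
Clearing the new market: 17519 - 6P = 6P - 9274, so P = 2232.75 and Q = 4122.5.
ΔP = 2232.75 − 2042 = +190.75.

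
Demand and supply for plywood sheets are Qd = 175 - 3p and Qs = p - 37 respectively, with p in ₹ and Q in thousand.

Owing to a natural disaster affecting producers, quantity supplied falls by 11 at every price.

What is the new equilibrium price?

55.75

Initially, 175 - 3p = p - 37, so 212 = 4p and p = 53, Q = 16.
The new curves are Qd = 175 - 3p (demand) and Qs = p - 48 (supply).
New equilibrium: 175 - 3p = p - 48 ⇒ 223 = 4p ⇒ p = 55.75, Q = 7.75.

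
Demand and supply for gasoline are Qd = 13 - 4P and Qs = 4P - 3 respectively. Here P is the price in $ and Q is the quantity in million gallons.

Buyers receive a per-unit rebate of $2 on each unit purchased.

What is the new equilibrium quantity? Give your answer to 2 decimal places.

9.00

Solve the original market: 13 - 4P = 4P - 3, hence P = 2 and Q = 5.
Since buyers' out-of-pocket price is the market price minus the rebate, the effective demand curve becomes Qd = 21 - 4P.
Setting them equal: 21 - 4P = 4P - 3 → 24 = 8P, so P = 3 and Q = 9.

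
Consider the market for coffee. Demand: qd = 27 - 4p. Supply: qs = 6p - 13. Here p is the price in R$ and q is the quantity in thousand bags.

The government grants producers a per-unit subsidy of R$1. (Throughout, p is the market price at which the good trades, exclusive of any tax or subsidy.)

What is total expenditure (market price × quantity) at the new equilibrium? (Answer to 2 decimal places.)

45.56

Original equilibrium: 27 - 4p = 6p - 13 gives 40 = 10p, so p = 4 and q = 11.
Since sellers receive the price plus the subsidy, the effective supply curve becomes qs = 6p - 7.
Clearing the new market: 27 - 4p = 6p - 7, so p = 3.4 and q = 13.4.
New expenditure = 3.4 × 13.4 = 45.56.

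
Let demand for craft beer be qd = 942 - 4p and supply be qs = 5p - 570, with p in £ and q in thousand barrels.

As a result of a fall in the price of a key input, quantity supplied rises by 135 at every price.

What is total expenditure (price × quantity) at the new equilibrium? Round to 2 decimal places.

50490.00

Solve the original market: 942 - 4p = 5p - 570, hence p = 168 and q = 270.
The shock moves the curves to qd = 942 - 4p and qs = 5p - 435.
Setting them equal: 942 - 4p = 5p - 435 → 1377 = 9p, so p = 153 and q = 330.
New expenditure = 153 × 330 = 50490.00.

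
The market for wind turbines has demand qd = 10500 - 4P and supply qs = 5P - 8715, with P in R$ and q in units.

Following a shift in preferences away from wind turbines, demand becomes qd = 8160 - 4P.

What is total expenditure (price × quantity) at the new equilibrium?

Original equilibrium: 10500 - 4P = 5P - 8715 gives 19215 = 9P, so P = 2135 and q = 1960.
The new curves are qd = 8160 - 4P (demand) and qs = 5P - 8715 (supply).
Equate the new curves: 8160 - 4P = 5P - 8715, giving 16875 = 9P, P = 1875, q = 660.
New expenditure = 1875 × 660 = 1237500.

1237500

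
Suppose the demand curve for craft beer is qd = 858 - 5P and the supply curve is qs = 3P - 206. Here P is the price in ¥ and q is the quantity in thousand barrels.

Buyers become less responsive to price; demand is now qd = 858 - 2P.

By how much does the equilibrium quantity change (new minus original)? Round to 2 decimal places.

+239.40

Before the shock: 858 - 5P = 3P - 206 ⇒ 1064 = 8P ⇒ P = 133, q = 193.
With the change applied: demand qd = 858 - 2P, supply qs = 3P - 206.
Clearing the new market: 858 - 2P = 3P - 206, so P = 212.8 and q = 432.4.
Δq = 432.4 − 193 = +239.40.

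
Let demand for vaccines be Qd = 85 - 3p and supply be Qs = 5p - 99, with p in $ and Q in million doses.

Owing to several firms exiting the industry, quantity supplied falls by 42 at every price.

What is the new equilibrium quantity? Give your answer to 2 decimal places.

0.25

Solve the original market: 85 - 3p = 5p - 99, hence p = 23 and Q = 16.
With the change applied: demand Qd = 85 - 3p, supply Qs = 5p - 141.
Equate the new curves: 85 - 3p = 5p - 141, giving 226 = 8p, p = 28.25, Q = 0.25.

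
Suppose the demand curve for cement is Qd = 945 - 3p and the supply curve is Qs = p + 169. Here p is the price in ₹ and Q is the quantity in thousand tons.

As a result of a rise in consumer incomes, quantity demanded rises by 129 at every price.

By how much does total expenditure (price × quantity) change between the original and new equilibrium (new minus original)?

+19003.3125

Before the shock: 945 - 3p = p + 169 ⇒ 776 = 4p ⇒ p = 194, Q = 363.
The new curves are Qd = 1074 - 3p (demand) and Qs = p + 169 (supply).
Clearing the new market: 1074 - 3p = p + 169, so p = 226.25 and Q = 395.25.
Expenditure moves from 194×363 = 70422 to 226.25×395.25 = 89425.3125; change = +19003.3125.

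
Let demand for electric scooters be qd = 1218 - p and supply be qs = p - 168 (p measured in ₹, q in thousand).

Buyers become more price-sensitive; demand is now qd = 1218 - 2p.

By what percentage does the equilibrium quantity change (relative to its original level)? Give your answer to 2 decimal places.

Before the shock: 1218 - p = p - 168 ⇒ 1386 = 2p ⇒ p = 693, q = 525.
The new curves are qd = 1218 - 2p (demand) and qs = p - 168 (supply).
Equate the new curves: 1218 - 2p = p - 168, giving 1386 = 3p, p = 462, q = 294.
%Δq = (294 − 525) / 525 × 100 = -44.00%.

-44.00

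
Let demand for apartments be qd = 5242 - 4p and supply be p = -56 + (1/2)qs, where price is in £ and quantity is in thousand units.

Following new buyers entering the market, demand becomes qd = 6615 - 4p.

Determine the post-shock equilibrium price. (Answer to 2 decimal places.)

Before the shock: 5242 - 4p = 2p + 112 ⇒ 5130 = 6p ⇒ p = 855, q = 1822.
The shock moves the curves to qd = 6615 - 4p and qs = 2p + 112.
Setting them equal: 6615 - 4p = 2p + 112 → 6503 = 6p, so p = 6503/6 ≈ 1083.8333 and q = 6839/3 ≈ 2279.6667.

1083.83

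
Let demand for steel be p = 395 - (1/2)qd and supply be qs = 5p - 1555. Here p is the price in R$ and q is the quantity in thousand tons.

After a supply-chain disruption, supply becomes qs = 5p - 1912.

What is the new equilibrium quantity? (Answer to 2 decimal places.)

Initially, 790 - 2p = 5p - 1555, so 2345 = 7p and p = 335, q = 120.
With the change applied: demand qd = 790 - 2p, supply qs = 5p - 1912.
Equate the new curves: 790 - 2p = 5p - 1912, giving 2702 = 7p, p = 386, q = 18.

18.00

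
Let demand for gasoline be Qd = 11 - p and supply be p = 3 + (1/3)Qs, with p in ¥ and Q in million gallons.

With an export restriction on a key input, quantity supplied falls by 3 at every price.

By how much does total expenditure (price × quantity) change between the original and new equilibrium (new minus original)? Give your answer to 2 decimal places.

Initially, 11 - p = 3p - 9, so 20 = 4p and p = 5, Q = 6.
The shock moves the curves to Qd = 11 - p and Qs = 3p - 12.
Clearing the new market: 11 - p = 3p - 12, so p = 5.75 and Q = 5.25.
Expenditure moves from 5×6 = 30 to 5.75×5.25 = 30.1875; change = +0.19.

+0.19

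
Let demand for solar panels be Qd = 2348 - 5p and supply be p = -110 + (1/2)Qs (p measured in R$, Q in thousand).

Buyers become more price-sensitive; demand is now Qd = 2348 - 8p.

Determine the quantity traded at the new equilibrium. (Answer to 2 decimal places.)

645.60

Original equilibrium: 2348 - 5p = 2p + 220 gives 2128 = 7p, so p = 304 and Q = 828.
The new curves are Qd = 2348 - 8p (demand) and Qs = 2p + 220 (supply).
New equilibrium: 2348 - 8p = 2p + 220 ⇒ 2128 = 10p ⇒ p = 212.8, Q = 645.6.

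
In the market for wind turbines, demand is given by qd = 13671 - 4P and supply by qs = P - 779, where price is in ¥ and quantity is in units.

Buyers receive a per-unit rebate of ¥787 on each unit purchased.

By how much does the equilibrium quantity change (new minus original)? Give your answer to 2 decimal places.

+629.60

Solve the original market: 13671 - 4P = P - 779, hence P = 2890 and q = 2111.
Since buyers' out-of-pocket price is the market price minus the rebate, the effective demand curve becomes qd = 16819 - 4P.
Clearing the new market: 16819 - 4P = P - 779, so P = 3519.6 and q = 2740.6.
Δq = 2740.6 − 2111 = +629.60.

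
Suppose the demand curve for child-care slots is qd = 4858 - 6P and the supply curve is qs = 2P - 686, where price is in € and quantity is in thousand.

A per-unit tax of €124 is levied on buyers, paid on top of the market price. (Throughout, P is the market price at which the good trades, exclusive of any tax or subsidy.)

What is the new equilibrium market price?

600

Initially, 4858 - 6P = 2P - 686, so 5544 = 8P and P = 693, q = 700.
Since buyers pay the price plus the tax, the effective demand curve becomes qd = 4114 - 6P.
Clearing the new market: 4114 - 6P = 2P - 686, so P = 600 and q = 514.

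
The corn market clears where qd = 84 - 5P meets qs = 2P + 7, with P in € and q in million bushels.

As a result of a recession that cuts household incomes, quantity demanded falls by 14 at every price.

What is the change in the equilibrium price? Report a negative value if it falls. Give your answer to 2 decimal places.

Original equilibrium: 84 - 5P = 2P + 7 gives 77 = 7P, so P = 11 and q = 29.
After the shift, demand is qd = 70 - 5P and supply is qs = 2P + 7.
New equilibrium: 70 - 5P = 2P + 7 ⇒ 63 = 7P ⇒ P = 9, q = 25.
ΔP = 9 − 11 = -2.00.

-2.00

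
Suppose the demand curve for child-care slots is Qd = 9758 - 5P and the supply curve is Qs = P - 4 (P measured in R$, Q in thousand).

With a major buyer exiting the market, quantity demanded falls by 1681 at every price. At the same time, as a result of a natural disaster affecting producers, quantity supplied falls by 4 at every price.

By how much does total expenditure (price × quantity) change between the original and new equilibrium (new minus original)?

-835644.75

Before the shock: 9758 - 5P = P - 4 ⇒ 9762 = 6P ⇒ P = 1627, Q = 1623.
The new curves are Qd = 8077 - 5P (demand) and Qs = P - 8 (supply).
Equate the new curves: 8077 - 5P = P - 8, giving 8085 = 6P, P = 1347.5, Q = 1339.5.
Expenditure moves from 1627×1623 = 2640621 to 1347.5×1339.5 = 1804976.25; change = -835644.75.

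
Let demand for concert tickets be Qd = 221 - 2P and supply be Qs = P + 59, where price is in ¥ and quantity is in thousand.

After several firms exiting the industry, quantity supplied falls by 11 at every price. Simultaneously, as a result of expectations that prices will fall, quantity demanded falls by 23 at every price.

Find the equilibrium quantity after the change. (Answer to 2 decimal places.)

98.00

Initially, 221 - 2P = P + 59, so 162 = 3P and P = 54, Q = 113.
The shock moves the curves to Qd = 198 - 2P and Qs = P + 48.
Clearing the new market: 198 - 2P = P + 48, so P = 50 and Q = 98.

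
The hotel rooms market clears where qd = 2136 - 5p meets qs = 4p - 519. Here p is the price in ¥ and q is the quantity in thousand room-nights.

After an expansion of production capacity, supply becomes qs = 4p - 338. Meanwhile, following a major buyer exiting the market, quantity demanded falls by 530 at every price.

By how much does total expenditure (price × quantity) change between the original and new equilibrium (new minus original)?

Initially, 2136 - 5p = 4p - 519, so 2655 = 9p and p = 295, q = 661.
After the shift, demand is qd = 1606 - 5p and supply is qs = 4p - 338.
Clearing the new market: 1606 - 5p = 4p - 338, so p = 216 and q = 526.
Expenditure moves from 295×661 = 194995 to 216×526 = 113616; change = -81379.

-81379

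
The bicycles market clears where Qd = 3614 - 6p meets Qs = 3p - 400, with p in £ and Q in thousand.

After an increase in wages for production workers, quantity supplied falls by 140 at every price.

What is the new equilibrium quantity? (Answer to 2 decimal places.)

844.67

Initially, 3614 - 6p = 3p - 400, so 4014 = 9p and p = 446, Q = 938.
After the shift, demand is Qd = 3614 - 6p and supply is Qs = 3p - 540.
New equilibrium: 3614 - 6p = 3p - 540 ⇒ 4154 = 9p ⇒ p = 4154/9 ≈ 461.5556, Q = 2534/3 ≈ 844.6667.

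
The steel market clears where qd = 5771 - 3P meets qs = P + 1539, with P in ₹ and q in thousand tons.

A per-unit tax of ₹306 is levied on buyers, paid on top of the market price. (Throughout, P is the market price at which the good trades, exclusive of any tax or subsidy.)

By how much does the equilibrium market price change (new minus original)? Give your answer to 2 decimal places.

Before the shock: 5771 - 3P = P + 1539 ⇒ 4232 = 4P ⇒ P = 1058, q = 2597.
Since buyers pay the price plus the tax, the effective demand curve becomes qd = 4853 - 3P.
Setting them equal: 4853 - 3P = P + 1539 → 3314 = 4P, so P = 828.5 and q = 2367.5.
ΔP = 828.5 − 1058 = -229.50.

-229.50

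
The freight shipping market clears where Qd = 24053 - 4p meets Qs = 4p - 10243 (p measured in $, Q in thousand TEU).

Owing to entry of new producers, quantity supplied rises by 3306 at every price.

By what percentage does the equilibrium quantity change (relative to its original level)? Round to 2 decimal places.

+23.94

Original equilibrium: 24053 - 4p = 4p - 10243 gives 34296 = 8p, so p = 4287 and Q = 6905.
The shock moves the curves to Qd = 24053 - 4p and Qs = 4p - 6937.
Equate the new curves: 24053 - 4p = 4p - 6937, giving 30990 = 8p, p = 3873.75, Q = 8558.
%ΔQ = (8558 − 6905) / 6905 × 100 = +23.94%.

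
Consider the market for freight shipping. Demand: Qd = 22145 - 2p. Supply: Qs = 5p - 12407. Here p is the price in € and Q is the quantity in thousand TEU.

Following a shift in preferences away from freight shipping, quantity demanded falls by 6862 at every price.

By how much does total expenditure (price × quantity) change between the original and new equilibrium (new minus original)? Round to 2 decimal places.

-31419697.59

Before the shock: 22145 - 2p = 5p - 12407 ⇒ 34552 = 7p ⇒ p = 4936, Q = 12273.
The new curves are Qd = 15283 - 2p (demand) and Qs = 5p - 12407 (supply).
New equilibrium: 15283 - 2p = 5p - 12407 ⇒ 27690 = 7p ⇒ p = 27690/7 ≈ 3955.7143, Q = 51601/7 ≈ 7371.5714.
Expenditure moves from 4936×12273 = 60579528 to 3955.7143×7371.5714 = 29159830.4082; change = -31419697.59.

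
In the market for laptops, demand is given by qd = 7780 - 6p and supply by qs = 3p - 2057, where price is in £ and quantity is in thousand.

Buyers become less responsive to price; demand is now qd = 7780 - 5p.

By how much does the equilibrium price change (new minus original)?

Before the shock: 7780 - 6p = 3p - 2057 ⇒ 9837 = 9p ⇒ p = 1093, q = 1222.
With the change applied: demand qd = 7780 - 5p, supply qs = 3p - 2057.
Equate the new curves: 7780 - 5p = 3p - 2057, giving 9837 = 8p, p = 1229.625, q = 1631.875.
Δp = 1229.625 − 1093 = +136.625.

+136.625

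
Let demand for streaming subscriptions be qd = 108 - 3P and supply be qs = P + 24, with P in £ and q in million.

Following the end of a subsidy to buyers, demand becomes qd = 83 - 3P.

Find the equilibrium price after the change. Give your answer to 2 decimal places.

Initially, 108 - 3P = P + 24, so 84 = 4P and P = 21, q = 45.
The shock moves the curves to qd = 83 - 3P and qs = P + 24.
Equate the new curves: 83 - 3P = P + 24, giving 59 = 4P, P = 14.75, q = 38.75.

14.75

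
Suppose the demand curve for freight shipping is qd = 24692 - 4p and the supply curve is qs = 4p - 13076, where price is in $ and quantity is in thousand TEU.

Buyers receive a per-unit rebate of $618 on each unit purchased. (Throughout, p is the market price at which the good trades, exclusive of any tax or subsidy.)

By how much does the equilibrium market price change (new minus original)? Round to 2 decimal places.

+309.00

Solve the original market: 24692 - 4p = 4p - 13076, hence p = 4721 and q = 5808.
Since buyers' out-of-pocket price is the market price minus the rebate, the effective demand curve becomes qd = 27164 - 4p.
Equate the new curves: 27164 - 4p = 4p - 13076, giving 40240 = 8p, p = 5030, q = 7044.
Δp = 5030 − 4721 = +309.00.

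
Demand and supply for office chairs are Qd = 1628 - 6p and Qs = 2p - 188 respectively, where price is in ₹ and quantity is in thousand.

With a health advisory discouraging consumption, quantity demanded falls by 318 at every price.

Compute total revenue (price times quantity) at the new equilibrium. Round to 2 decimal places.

Solve the original market: 1628 - 6p = 2p - 188, hence p = 227 and Q = 266.
The new curves are Qd = 1310 - 6p (demand) and Qs = 2p - 188 (supply).
Setting them equal: 1310 - 6p = 2p - 188 → 1498 = 8p, so p = 187.25 and Q = 186.5.
New expenditure = 187.25 × 186.5 = 34922.13.

34922.13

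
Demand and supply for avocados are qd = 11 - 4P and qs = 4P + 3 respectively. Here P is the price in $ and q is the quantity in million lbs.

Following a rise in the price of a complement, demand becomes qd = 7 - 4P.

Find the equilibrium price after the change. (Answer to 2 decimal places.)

Before the shock: 11 - 4P = 4P + 3 ⇒ 8 = 8P ⇒ P = 1, q = 7.
The new curves are qd = 7 - 4P (demand) and qs = 4P + 3 (supply).
New equilibrium: 7 - 4P = 4P + 3 ⇒ 4 = 8P ⇒ P = 0.5, q = 5.

0.50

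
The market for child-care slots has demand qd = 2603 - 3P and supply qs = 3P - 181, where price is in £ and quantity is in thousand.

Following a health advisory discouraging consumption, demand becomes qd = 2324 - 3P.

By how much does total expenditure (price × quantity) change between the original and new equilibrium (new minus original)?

Original equilibrium: 2603 - 3P = 3P - 181 gives 2784 = 6P, so P = 464 and q = 1211.
The new curves are qd = 2324 - 3P (demand) and qs = 3P - 181 (supply).
New equilibrium: 2324 - 3P = 3P - 181 ⇒ 2505 = 6P ⇒ P = 417.5, q = 1071.5.
Expenditure moves from 464×1211 = 561904 to 417.5×1071.5 = 447351.25; change = -114552.75.

-114552.75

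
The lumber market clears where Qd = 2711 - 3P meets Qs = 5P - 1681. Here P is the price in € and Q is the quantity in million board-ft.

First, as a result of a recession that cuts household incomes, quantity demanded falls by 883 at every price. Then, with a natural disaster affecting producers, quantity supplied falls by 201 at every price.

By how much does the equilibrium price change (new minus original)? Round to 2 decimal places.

-85.25

Before the shock: 2711 - 3P = 5P - 1681 ⇒ 4392 = 8P ⇒ P = 549, Q = 1064.
After the shift, demand is Qd = 1828 - 3P and supply is Qs = 5P - 1882.
New equilibrium: 1828 - 3P = 5P - 1882 ⇒ 3710 = 8P ⇒ P = 463.75, Q = 436.75.
ΔP = 463.75 − 549 = -85.25.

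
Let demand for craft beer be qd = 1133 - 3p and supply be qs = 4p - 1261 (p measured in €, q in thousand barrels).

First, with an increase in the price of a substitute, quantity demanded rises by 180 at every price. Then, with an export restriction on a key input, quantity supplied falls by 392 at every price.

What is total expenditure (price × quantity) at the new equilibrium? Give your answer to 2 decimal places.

Original equilibrium: 1133 - 3p = 4p - 1261 gives 2394 = 7p, so p = 342 and q = 107.
The new curves are qd = 1313 - 3p (demand) and qs = 4p - 1653 (supply).
Equate the new curves: 1313 - 3p = 4p - 1653, giving 2966 = 7p, p = 2966/7 ≈ 423.7143, q = 293/7 ≈ 41.8571.
New expenditure = 423.7143 × 41.8571 = 17735.47.

17735.47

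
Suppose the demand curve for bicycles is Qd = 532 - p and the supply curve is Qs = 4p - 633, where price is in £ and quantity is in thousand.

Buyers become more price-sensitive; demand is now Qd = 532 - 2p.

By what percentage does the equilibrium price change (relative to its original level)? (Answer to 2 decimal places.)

-16.67

Solve the original market: 532 - p = 4p - 633, hence p = 233 and Q = 299.
The new curves are Qd = 532 - 2p (demand) and Qs = 4p - 633 (supply).
New equilibrium: 532 - 2p = 4p - 633 ⇒ 1165 = 6p ⇒ p = 1165/6 ≈ 194.1667, Q = 431/3 ≈ 143.6667.
%Δp = (194.1667 − 233) / 233 × 100 = -16.67%.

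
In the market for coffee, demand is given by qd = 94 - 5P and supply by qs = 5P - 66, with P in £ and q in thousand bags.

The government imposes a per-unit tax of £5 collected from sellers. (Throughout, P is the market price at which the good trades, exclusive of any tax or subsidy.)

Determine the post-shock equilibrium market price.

Before the shock: 94 - 5P = 5P - 66 ⇒ 160 = 10P ⇒ P = 16, q = 14.
Since sellers keep the price net of the tax, the effective supply curve becomes qs = 5P - 91.
Clearing the new market: 94 - 5P = 5P - 91, so P = 18.5 and q = 1.5.

18.5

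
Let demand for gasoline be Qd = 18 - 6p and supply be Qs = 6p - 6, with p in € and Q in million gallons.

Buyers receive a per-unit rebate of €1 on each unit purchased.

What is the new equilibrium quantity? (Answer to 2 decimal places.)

Original equilibrium: 18 - 6p = 6p - 6 gives 24 = 12p, so p = 2 and Q = 6.
Since buyers' out-of-pocket price is the market price minus the rebate, the effective demand curve becomes Qd = 24 - 6p.
Setting them equal: 24 - 6p = 6p - 6 → 30 = 12p, so p = 2.5 and Q = 9.

9.00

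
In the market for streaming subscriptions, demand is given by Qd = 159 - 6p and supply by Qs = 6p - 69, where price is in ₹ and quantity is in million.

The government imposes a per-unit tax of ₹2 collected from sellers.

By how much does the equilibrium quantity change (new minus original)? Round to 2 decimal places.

Solve the original market: 159 - 6p = 6p - 69, hence p = 19 and Q = 45.
Since sellers keep the price net of the tax, the effective supply curve becomes Qs = 6p - 81.
Equate the new curves: 159 - 6p = 6p - 81, giving 240 = 12p, p = 20, Q = 39.
ΔQ = 39 − 45 = -6.00.

-6.00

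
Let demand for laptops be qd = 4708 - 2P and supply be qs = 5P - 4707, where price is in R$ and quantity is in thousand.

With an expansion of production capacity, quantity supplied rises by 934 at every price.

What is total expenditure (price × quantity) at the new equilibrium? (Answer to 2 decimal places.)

2768267.63

Initially, 4708 - 2P = 5P - 4707, so 9415 = 7P and P = 1345, q = 2018.
The new curves are qd = 4708 - 2P (demand) and qs = 5P - 3773 (supply).
Clearing the new market: 4708 - 2P = 5P - 3773, so P = 8481/7 ≈ 1211.5714 and q = 15994/7 ≈ 2284.8571.
New expenditure = 1211.5714 × 2284.8571 = 2768267.63.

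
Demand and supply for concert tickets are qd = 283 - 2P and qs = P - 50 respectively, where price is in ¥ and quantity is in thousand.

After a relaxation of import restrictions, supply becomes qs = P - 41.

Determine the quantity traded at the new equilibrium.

Before the shock: 283 - 2P = P - 50 ⇒ 333 = 3P ⇒ P = 111, q = 61.
The shock moves the curves to qd = 283 - 2P and qs = P - 41.
Equate the new curves: 283 - 2P = P - 41, giving 324 = 3P, P = 108, q = 67.

67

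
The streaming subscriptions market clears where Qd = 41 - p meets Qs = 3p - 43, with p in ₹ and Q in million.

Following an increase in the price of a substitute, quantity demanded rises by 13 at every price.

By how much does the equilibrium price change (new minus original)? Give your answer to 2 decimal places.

+3.25

Initially, 41 - p = 3p - 43, so 84 = 4p and p = 21, Q = 20.
The shock moves the curves to Qd = 54 - p and Qs = 3p - 43.
Clearing the new market: 54 - p = 3p - 43, so p = 24.25 and Q = 29.75.
Δp = 24.25 − 21 = +3.25.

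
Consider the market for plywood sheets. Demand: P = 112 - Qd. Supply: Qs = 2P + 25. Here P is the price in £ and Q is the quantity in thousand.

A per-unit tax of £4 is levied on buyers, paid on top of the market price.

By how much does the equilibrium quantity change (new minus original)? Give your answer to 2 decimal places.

-2.67

Original equilibrium: 112 - P = 2P + 25 gives 87 = 3P, so P = 29 and Q = 83.
Since buyers pay the price plus the tax, the effective demand curve becomes Qd = 108 - P.
Setting them equal: 108 - P = 2P + 25 → 83 = 3P, so P = 83/3 ≈ 27.6667 and Q = 241/3 ≈ 80.3333.
ΔQ = 80.3333 − 83 = -2.67.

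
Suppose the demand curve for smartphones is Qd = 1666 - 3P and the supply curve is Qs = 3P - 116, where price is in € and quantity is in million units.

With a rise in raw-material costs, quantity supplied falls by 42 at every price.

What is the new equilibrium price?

304

Solve the original market: 1666 - 3P = 3P - 116, hence P = 297 and Q = 775.
The new curves are Qd = 1666 - 3P (demand) and Qs = 3P - 158 (supply).
Clearing the new market: 1666 - 3P = 3P - 158, so P = 304 and Q = 754.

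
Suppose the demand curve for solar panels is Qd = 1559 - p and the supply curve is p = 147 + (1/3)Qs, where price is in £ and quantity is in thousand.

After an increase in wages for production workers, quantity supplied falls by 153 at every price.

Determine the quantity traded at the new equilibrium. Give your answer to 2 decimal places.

1020.75

Before the shock: 1559 - p = 3p - 441 ⇒ 2000 = 4p ⇒ p = 500, Q = 1059.
The new curves are Qd = 1559 - p (demand) and Qs = 3p - 594 (supply).
Clearing the new market: 1559 - p = 3p - 594, so p = 538.25 and Q = 1020.75.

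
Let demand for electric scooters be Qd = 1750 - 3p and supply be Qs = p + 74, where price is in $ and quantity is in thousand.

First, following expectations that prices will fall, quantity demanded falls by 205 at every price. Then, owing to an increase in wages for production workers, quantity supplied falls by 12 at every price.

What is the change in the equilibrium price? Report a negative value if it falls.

-48.25

Original equilibrium: 1750 - 3p = p + 74 gives 1676 = 4p, so p = 419 and Q = 493.
After the shift, demand is Qd = 1545 - 3p and supply is Qs = p + 62.
Clearing the new market: 1545 - 3p = p + 62, so p = 370.75 and Q = 432.75.
Δp = 370.75 − 419 = -48.25.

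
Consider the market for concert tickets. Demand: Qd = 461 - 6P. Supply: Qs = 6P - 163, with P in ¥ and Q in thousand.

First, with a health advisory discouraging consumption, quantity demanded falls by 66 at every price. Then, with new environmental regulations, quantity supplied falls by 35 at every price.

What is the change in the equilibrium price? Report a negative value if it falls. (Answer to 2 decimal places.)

Before the shock: 461 - 6P = 6P - 163 ⇒ 624 = 12P ⇒ P = 52, Q = 149.
The new curves are Qd = 395 - 6P (demand) and Qs = 6P - 198 (supply).
Setting them equal: 395 - 6P = 6P - 198 → 593 = 12P, so P = 593/12 ≈ 49.4167 and Q = 98.5.
ΔP = 49.4167 − 52 = -2.58.

-2.58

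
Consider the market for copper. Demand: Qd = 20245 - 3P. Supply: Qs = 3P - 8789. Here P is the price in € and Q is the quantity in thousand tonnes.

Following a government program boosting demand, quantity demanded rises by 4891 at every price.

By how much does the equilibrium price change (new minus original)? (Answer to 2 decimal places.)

+815.17

Solve the original market: 20245 - 3P = 3P - 8789, hence P = 4839 and Q = 5728.
The shock moves the curves to Qd = 25136 - 3P and Qs = 3P - 8789.
Equate the new curves: 25136 - 3P = 3P - 8789, giving 33925 = 6P, P = 33925/6 ≈ 5654.1667, Q = 8173.5.
ΔP = 5654.1667 − 4839 = +815.17.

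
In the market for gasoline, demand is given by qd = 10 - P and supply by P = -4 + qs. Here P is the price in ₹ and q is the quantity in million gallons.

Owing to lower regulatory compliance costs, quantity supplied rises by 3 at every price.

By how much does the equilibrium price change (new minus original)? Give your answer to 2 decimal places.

Solve the original market: 10 - P = P + 4, hence P = 3 and q = 7.
The new curves are qd = 10 - P (demand) and qs = P + 7 (supply).
Setting them equal: 10 - P = P + 7 → 3 = 2P, so P = 1.5 and q = 8.5.
ΔP = 1.5 − 3 = -1.50.

-1.50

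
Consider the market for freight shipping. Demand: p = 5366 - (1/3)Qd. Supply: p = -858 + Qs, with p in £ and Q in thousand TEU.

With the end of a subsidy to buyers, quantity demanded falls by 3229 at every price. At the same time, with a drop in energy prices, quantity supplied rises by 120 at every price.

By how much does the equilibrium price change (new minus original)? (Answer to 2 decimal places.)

Original equilibrium: 16098 - 3p = p + 858 gives 15240 = 4p, so p = 3810 and Q = 4668.
After the shift, demand is Qd = 12869 - 3p and supply is Qs = p + 978.
Setting them equal: 12869 - 3p = p + 978 → 11891 = 4p, so p = 2972.75 and Q = 3950.75.
Δp = 2972.75 − 3810 = -837.25.

-837.25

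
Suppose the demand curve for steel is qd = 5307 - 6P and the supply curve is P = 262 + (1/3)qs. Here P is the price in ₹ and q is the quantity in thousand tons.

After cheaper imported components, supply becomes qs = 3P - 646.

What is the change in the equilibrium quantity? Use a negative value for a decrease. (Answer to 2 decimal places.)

+93.33

Original equilibrium: 5307 - 6P = 3P - 786 gives 6093 = 9P, so P = 677 and q = 1245.
After the shift, demand is qd = 5307 - 6P and supply is qs = 3P - 646.
Clearing the new market: 5307 - 6P = 3P - 646, so P = 5953/9 ≈ 661.4444 and q = 4015/3 ≈ 1338.3333.
Δq = 1338.3333 − 1245 = +93.33.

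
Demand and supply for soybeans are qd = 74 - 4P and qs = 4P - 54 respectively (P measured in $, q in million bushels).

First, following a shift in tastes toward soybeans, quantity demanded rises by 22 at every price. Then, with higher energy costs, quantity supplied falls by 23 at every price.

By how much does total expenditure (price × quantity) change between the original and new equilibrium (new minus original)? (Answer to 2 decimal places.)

Solve the original market: 74 - 4P = 4P - 54, hence P = 16 and q = 10.
The shock moves the curves to qd = 96 - 4P and qs = 4P - 77.
Equate the new curves: 96 - 4P = 4P - 77, giving 173 = 8P, P = 21.625, q = 9.5.
Expenditure moves from 16×10 = 160 to 21.625×9.5 = 205.4375; change = +45.44.

+45.44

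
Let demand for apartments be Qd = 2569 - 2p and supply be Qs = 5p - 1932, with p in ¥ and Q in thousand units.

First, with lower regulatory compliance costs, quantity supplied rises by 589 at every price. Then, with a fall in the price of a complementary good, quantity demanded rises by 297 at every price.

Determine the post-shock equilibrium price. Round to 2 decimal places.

601.29

Original equilibrium: 2569 - 2p = 5p - 1932 gives 4501 = 7p, so p = 643 and Q = 1283.
With the change applied: demand Qd = 2866 - 2p, supply Qs = 5p - 1343.
New equilibrium: 2866 - 2p = 5p - 1343 ⇒ 4209 = 7p ⇒ p = 4209/7 ≈ 601.2857, Q = 11644/7 ≈ 1663.4286.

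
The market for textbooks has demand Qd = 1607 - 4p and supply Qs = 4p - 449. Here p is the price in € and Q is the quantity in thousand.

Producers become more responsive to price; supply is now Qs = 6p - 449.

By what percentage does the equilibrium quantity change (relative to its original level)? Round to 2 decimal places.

+35.51

Original equilibrium: 1607 - 4p = 4p - 449 gives 2056 = 8p, so p = 257 and Q = 579.
The shock moves the curves to Qd = 1607 - 4p and Qs = 6p - 449.
Equate the new curves: 1607 - 4p = 6p - 449, giving 2056 = 10p, p = 205.6, Q = 784.6.
%ΔQ = (784.6 − 579) / 579 × 100 = +35.51%.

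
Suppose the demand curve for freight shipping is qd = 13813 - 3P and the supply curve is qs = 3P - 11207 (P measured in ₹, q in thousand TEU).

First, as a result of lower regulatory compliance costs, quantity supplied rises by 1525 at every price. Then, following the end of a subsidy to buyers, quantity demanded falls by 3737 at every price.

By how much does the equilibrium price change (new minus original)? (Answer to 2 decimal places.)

Initially, 13813 - 3P = 3P - 11207, so 25020 = 6P and P = 4170, q = 1303.
The shock moves the curves to qd = 10076 - 3P and qs = 3P - 9682.
Setting them equal: 10076 - 3P = 3P - 9682 → 19758 = 6P, so P = 3293 and q = 197.
ΔP = 3293 − 4170 = -877.00.

-877.00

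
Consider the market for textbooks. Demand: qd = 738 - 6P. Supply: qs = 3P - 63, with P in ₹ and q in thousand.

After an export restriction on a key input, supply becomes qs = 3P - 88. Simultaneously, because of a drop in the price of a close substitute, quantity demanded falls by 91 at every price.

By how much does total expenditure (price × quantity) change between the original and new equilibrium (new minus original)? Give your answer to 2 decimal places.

Initially, 738 - 6P = 3P - 63, so 801 = 9P and P = 89, q = 204.
With the change applied: demand qd = 647 - 6P, supply qs = 3P - 88.
Equate the new curves: 647 - 6P = 3P - 88, giving 735 = 9P, P = 245/3 ≈ 81.6667, q = 157.
Expenditure moves from 89×204 = 18156 to 81.6667×157 = 12821.6667; change = -5334.33.

-5334.33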